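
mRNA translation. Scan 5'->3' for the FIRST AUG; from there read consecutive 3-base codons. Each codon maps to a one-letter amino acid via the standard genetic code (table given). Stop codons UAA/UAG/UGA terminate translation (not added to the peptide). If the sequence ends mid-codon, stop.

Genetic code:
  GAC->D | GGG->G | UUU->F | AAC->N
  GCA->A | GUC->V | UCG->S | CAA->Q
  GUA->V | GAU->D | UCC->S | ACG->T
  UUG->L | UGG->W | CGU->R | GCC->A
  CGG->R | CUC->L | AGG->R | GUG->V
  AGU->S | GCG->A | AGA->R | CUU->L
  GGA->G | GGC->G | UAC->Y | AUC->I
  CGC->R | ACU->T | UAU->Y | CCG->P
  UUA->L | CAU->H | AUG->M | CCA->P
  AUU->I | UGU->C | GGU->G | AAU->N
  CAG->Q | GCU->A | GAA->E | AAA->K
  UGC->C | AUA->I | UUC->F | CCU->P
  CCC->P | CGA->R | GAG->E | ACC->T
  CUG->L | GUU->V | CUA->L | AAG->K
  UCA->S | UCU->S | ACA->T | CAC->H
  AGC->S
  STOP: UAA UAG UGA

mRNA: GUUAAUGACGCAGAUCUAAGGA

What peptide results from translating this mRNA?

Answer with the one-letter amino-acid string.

start AUG at pos 4
pos 4: AUG -> M; peptide=M
pos 7: ACG -> T; peptide=MT
pos 10: CAG -> Q; peptide=MTQ
pos 13: AUC -> I; peptide=MTQI
pos 16: UAA -> STOP

Answer: MTQI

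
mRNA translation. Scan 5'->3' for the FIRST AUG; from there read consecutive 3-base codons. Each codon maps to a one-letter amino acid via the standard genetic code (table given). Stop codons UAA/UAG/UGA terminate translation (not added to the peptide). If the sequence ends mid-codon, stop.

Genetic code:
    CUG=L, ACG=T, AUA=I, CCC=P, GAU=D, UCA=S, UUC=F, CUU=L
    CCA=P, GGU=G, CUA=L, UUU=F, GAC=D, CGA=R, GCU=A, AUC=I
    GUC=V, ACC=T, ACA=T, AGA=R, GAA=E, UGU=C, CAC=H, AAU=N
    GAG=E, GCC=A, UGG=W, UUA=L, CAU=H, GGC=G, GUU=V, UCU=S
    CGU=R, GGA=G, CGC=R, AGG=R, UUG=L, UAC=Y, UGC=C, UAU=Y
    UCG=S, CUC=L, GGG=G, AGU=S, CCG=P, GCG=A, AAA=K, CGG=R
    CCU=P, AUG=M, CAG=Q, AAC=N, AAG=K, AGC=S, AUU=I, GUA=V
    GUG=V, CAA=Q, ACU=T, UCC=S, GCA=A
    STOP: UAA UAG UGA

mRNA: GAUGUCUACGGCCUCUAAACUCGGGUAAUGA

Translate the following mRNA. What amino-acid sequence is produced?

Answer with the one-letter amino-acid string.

start AUG at pos 1
pos 1: AUG -> M; peptide=M
pos 4: UCU -> S; peptide=MS
pos 7: ACG -> T; peptide=MST
pos 10: GCC -> A; peptide=MSTA
pos 13: UCU -> S; peptide=MSTAS
pos 16: AAA -> K; peptide=MSTASK
pos 19: CUC -> L; peptide=MSTASKL
pos 22: GGG -> G; peptide=MSTASKLG
pos 25: UAA -> STOP

Answer: MSTASKLG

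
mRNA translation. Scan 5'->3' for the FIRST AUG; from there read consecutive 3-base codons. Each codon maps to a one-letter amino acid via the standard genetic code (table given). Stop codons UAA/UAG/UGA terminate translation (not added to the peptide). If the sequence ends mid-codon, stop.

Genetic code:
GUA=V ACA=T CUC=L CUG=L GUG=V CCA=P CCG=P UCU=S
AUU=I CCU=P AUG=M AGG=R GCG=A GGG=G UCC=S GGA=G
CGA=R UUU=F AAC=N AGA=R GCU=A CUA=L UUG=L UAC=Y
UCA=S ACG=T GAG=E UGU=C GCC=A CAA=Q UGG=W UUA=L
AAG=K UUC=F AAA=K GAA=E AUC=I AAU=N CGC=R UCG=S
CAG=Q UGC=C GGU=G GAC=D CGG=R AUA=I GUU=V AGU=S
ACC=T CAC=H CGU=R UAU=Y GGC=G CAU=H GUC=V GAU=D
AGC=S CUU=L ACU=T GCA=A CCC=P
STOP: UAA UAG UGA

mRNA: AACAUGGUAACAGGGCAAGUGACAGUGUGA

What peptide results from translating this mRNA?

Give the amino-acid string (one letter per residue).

start AUG at pos 3
pos 3: AUG -> M; peptide=M
pos 6: GUA -> V; peptide=MV
pos 9: ACA -> T; peptide=MVT
pos 12: GGG -> G; peptide=MVTG
pos 15: CAA -> Q; peptide=MVTGQ
pos 18: GUG -> V; peptide=MVTGQV
pos 21: ACA -> T; peptide=MVTGQVT
pos 24: GUG -> V; peptide=MVTGQVTV
pos 27: UGA -> STOP

Answer: MVTGQVTV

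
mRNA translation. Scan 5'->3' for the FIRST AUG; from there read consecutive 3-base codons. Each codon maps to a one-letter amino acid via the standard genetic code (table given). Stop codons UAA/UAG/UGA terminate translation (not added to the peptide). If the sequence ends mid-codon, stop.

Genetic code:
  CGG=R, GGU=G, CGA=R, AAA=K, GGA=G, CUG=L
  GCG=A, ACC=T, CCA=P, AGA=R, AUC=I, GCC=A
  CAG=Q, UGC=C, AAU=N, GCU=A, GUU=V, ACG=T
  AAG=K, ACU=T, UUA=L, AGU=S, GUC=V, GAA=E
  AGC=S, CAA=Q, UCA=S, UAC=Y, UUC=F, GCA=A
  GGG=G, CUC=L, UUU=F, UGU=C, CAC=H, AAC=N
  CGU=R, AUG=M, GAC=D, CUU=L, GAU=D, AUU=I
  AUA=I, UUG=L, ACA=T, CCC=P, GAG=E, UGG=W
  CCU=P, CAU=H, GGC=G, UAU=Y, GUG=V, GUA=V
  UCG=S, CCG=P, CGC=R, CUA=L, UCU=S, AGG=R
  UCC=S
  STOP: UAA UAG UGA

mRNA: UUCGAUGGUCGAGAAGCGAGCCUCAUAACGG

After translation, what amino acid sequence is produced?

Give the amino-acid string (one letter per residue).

start AUG at pos 4
pos 4: AUG -> M; peptide=M
pos 7: GUC -> V; peptide=MV
pos 10: GAG -> E; peptide=MVE
pos 13: AAG -> K; peptide=MVEK
pos 16: CGA -> R; peptide=MVEKR
pos 19: GCC -> A; peptide=MVEKRA
pos 22: UCA -> S; peptide=MVEKRAS
pos 25: UAA -> STOP

Answer: MVEKRAS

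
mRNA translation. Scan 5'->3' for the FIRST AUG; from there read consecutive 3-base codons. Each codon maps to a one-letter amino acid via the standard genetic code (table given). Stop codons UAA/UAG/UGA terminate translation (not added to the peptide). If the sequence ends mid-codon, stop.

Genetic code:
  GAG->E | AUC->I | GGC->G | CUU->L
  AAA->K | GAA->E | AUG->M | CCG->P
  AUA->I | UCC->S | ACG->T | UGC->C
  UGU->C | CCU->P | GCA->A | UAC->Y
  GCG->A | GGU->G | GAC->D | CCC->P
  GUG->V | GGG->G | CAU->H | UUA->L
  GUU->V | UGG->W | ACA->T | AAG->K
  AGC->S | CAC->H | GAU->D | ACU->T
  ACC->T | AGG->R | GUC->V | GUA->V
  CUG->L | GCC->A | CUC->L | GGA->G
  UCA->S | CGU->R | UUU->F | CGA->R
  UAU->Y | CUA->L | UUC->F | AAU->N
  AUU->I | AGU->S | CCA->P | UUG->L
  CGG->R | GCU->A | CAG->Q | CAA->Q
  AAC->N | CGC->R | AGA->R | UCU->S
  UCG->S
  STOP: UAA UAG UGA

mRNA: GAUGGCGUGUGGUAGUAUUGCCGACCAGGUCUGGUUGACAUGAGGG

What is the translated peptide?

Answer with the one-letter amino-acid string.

Answer: MACGSIADQVWLT

Derivation:
start AUG at pos 1
pos 1: AUG -> M; peptide=M
pos 4: GCG -> A; peptide=MA
pos 7: UGU -> C; peptide=MAC
pos 10: GGU -> G; peptide=MACG
pos 13: AGU -> S; peptide=MACGS
pos 16: AUU -> I; peptide=MACGSI
pos 19: GCC -> A; peptide=MACGSIA
pos 22: GAC -> D; peptide=MACGSIAD
pos 25: CAG -> Q; peptide=MACGSIADQ
pos 28: GUC -> V; peptide=MACGSIADQV
pos 31: UGG -> W; peptide=MACGSIADQVW
pos 34: UUG -> L; peptide=MACGSIADQVWL
pos 37: ACA -> T; peptide=MACGSIADQVWLT
pos 40: UGA -> STOP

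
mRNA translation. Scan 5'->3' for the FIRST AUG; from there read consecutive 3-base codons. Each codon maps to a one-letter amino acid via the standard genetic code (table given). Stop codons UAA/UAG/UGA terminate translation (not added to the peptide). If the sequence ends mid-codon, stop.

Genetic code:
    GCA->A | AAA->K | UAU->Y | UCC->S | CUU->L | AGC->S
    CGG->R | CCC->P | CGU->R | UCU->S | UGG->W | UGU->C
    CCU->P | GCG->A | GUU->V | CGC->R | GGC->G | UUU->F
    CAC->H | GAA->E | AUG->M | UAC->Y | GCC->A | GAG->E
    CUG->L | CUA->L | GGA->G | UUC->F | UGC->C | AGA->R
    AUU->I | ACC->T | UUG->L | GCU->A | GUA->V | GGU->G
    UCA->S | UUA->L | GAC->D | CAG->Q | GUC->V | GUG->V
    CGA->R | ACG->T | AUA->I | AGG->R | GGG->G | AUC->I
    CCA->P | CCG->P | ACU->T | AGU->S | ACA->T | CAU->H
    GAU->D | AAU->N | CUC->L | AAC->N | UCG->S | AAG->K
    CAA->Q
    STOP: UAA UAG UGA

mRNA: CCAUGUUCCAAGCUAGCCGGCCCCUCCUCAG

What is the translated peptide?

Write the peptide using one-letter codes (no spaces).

start AUG at pos 2
pos 2: AUG -> M; peptide=M
pos 5: UUC -> F; peptide=MF
pos 8: CAA -> Q; peptide=MFQ
pos 11: GCU -> A; peptide=MFQA
pos 14: AGC -> S; peptide=MFQAS
pos 17: CGG -> R; peptide=MFQASR
pos 20: CCC -> P; peptide=MFQASRP
pos 23: CUC -> L; peptide=MFQASRPL
pos 26: CUC -> L; peptide=MFQASRPLL
pos 29: only 2 nt remain (<3), stop (end of mRNA)

Answer: MFQASRPLL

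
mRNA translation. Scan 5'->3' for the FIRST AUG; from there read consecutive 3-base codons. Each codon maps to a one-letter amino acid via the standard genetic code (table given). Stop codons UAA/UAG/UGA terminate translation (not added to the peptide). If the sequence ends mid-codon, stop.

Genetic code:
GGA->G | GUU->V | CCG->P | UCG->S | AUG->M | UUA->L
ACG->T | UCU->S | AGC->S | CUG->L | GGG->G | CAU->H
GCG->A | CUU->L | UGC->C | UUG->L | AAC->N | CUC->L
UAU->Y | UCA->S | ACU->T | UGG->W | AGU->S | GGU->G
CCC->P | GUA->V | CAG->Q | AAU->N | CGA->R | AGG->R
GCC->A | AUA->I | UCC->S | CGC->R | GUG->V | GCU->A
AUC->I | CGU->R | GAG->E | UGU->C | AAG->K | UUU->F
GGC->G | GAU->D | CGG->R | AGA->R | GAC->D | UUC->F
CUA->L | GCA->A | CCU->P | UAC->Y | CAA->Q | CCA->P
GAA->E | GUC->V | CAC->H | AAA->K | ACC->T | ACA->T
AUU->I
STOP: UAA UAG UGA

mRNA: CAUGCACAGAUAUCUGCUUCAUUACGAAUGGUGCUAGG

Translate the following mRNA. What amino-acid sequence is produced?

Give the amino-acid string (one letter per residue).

start AUG at pos 1
pos 1: AUG -> M; peptide=M
pos 4: CAC -> H; peptide=MH
pos 7: AGA -> R; peptide=MHR
pos 10: UAU -> Y; peptide=MHRY
pos 13: CUG -> L; peptide=MHRYL
pos 16: CUU -> L; peptide=MHRYLL
pos 19: CAU -> H; peptide=MHRYLLH
pos 22: UAC -> Y; peptide=MHRYLLHY
pos 25: GAA -> E; peptide=MHRYLLHYE
pos 28: UGG -> W; peptide=MHRYLLHYEW
pos 31: UGC -> C; peptide=MHRYLLHYEWC
pos 34: UAG -> STOP

Answer: MHRYLLHYEWC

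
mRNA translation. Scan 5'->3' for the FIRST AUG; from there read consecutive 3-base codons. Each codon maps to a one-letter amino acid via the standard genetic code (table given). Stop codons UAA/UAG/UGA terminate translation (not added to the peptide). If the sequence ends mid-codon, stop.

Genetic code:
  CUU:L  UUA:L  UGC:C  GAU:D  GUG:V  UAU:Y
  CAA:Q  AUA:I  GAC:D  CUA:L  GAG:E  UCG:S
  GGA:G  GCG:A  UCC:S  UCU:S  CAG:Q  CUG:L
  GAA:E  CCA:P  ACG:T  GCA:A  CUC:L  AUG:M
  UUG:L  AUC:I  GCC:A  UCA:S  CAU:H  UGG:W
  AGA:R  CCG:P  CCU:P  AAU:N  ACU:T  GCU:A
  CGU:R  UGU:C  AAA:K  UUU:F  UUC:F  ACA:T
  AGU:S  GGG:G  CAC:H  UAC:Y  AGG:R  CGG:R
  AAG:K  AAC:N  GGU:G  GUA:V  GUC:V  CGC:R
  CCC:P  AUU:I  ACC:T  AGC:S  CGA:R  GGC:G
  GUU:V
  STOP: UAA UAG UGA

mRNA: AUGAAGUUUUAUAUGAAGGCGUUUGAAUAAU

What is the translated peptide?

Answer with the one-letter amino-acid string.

Answer: MKFYMKAFE

Derivation:
start AUG at pos 0
pos 0: AUG -> M; peptide=M
pos 3: AAG -> K; peptide=MK
pos 6: UUU -> F; peptide=MKF
pos 9: UAU -> Y; peptide=MKFY
pos 12: AUG -> M; peptide=MKFYM
pos 15: AAG -> K; peptide=MKFYMK
pos 18: GCG -> A; peptide=MKFYMKA
pos 21: UUU -> F; peptide=MKFYMKAF
pos 24: GAA -> E; peptide=MKFYMKAFE
pos 27: UAA -> STOP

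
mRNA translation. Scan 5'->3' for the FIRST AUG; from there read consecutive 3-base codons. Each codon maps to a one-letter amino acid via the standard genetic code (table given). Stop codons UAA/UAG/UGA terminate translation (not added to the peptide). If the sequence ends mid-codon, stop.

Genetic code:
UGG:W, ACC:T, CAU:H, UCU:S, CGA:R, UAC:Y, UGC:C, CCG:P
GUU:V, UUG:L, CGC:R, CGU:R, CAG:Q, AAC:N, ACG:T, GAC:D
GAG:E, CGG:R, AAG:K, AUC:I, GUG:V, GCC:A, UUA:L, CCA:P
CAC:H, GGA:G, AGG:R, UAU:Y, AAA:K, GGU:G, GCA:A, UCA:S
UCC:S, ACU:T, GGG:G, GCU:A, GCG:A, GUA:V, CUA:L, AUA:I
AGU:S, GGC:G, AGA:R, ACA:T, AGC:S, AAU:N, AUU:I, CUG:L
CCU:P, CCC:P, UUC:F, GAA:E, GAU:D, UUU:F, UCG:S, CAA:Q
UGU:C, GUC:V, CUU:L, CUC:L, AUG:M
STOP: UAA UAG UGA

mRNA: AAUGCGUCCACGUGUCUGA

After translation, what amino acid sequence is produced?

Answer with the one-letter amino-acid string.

start AUG at pos 1
pos 1: AUG -> M; peptide=M
pos 4: CGU -> R; peptide=MR
pos 7: CCA -> P; peptide=MRP
pos 10: CGU -> R; peptide=MRPR
pos 13: GUC -> V; peptide=MRPRV
pos 16: UGA -> STOP

Answer: MRPRV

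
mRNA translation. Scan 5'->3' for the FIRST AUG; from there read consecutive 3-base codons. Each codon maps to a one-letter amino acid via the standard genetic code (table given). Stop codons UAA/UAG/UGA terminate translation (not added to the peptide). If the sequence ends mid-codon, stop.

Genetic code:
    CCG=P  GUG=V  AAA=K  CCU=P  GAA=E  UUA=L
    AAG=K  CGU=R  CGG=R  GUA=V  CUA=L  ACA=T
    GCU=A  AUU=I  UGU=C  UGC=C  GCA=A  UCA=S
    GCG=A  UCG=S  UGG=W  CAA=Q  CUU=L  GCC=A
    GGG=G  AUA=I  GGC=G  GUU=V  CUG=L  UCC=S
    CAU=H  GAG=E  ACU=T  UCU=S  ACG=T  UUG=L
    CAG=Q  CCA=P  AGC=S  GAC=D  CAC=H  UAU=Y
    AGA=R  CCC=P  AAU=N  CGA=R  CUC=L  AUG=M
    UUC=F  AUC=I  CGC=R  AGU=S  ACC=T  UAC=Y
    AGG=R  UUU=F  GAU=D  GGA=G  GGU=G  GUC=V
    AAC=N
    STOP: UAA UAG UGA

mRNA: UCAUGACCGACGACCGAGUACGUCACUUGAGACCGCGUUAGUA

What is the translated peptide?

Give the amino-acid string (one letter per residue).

start AUG at pos 2
pos 2: AUG -> M; peptide=M
pos 5: ACC -> T; peptide=MT
pos 8: GAC -> D; peptide=MTD
pos 11: GAC -> D; peptide=MTDD
pos 14: CGA -> R; peptide=MTDDR
pos 17: GUA -> V; peptide=MTDDRV
pos 20: CGU -> R; peptide=MTDDRVR
pos 23: CAC -> H; peptide=MTDDRVRH
pos 26: UUG -> L; peptide=MTDDRVRHL
pos 29: AGA -> R; peptide=MTDDRVRHLR
pos 32: CCG -> P; peptide=MTDDRVRHLRP
pos 35: CGU -> R; peptide=MTDDRVRHLRPR
pos 38: UAG -> STOP

Answer: MTDDRVRHLRPR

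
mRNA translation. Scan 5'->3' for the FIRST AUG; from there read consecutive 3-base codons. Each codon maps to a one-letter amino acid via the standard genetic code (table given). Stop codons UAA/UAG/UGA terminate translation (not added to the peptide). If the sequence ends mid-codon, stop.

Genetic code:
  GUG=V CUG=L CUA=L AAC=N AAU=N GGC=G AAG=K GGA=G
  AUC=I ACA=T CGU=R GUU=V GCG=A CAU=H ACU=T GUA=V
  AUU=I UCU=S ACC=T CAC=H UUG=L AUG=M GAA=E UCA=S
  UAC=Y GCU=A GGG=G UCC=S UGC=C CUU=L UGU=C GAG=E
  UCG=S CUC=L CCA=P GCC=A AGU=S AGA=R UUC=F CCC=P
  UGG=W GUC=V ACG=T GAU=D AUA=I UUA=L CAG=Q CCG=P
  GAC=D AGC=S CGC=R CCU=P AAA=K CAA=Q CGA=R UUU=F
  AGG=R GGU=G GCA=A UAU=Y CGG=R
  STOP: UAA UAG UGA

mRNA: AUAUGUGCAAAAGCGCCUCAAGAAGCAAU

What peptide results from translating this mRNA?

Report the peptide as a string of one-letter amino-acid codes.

start AUG at pos 2
pos 2: AUG -> M; peptide=M
pos 5: UGC -> C; peptide=MC
pos 8: AAA -> K; peptide=MCK
pos 11: AGC -> S; peptide=MCKS
pos 14: GCC -> A; peptide=MCKSA
pos 17: UCA -> S; peptide=MCKSAS
pos 20: AGA -> R; peptide=MCKSASR
pos 23: AGC -> S; peptide=MCKSASRS
pos 26: AAU -> N; peptide=MCKSASRSN
pos 29: only 0 nt remain (<3), stop (end of mRNA)

Answer: MCKSASRSN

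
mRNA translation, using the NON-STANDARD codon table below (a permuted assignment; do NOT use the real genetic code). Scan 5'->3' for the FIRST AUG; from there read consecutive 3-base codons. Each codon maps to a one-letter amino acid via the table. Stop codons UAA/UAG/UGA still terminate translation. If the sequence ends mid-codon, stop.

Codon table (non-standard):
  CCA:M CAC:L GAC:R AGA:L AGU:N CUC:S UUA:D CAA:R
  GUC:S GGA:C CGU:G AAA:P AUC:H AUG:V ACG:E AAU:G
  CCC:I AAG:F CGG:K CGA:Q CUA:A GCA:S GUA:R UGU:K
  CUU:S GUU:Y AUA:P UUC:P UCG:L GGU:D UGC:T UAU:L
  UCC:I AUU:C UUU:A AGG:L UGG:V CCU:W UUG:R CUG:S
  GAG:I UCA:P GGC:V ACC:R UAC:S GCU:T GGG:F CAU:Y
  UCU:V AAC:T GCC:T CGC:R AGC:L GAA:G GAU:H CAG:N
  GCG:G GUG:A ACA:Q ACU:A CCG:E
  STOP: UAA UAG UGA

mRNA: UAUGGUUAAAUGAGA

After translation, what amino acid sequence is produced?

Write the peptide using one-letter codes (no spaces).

Answer: VYP

Derivation:
start AUG at pos 1
pos 1: AUG -> V; peptide=V
pos 4: GUU -> Y; peptide=VY
pos 7: AAA -> P; peptide=VYP
pos 10: UGA -> STOP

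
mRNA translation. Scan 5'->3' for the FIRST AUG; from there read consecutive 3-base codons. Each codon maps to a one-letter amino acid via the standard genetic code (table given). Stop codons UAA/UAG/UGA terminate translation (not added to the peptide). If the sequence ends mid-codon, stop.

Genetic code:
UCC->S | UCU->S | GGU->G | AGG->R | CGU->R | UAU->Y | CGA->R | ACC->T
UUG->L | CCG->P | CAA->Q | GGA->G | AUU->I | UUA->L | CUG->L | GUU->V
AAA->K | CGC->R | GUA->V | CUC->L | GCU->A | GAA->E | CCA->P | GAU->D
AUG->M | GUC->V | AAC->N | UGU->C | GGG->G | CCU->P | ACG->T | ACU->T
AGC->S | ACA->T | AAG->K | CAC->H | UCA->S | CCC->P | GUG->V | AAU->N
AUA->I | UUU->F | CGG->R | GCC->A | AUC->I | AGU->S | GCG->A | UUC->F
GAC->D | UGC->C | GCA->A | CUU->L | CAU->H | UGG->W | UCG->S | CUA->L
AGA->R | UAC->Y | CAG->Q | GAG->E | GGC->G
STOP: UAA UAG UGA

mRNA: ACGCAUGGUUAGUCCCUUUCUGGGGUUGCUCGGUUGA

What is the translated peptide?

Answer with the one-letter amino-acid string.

Answer: MVSPFLGLLG

Derivation:
start AUG at pos 4
pos 4: AUG -> M; peptide=M
pos 7: GUU -> V; peptide=MV
pos 10: AGU -> S; peptide=MVS
pos 13: CCC -> P; peptide=MVSP
pos 16: UUU -> F; peptide=MVSPF
pos 19: CUG -> L; peptide=MVSPFL
pos 22: GGG -> G; peptide=MVSPFLG
pos 25: UUG -> L; peptide=MVSPFLGL
pos 28: CUC -> L; peptide=MVSPFLGLL
pos 31: GGU -> G; peptide=MVSPFLGLLG
pos 34: UGA -> STOP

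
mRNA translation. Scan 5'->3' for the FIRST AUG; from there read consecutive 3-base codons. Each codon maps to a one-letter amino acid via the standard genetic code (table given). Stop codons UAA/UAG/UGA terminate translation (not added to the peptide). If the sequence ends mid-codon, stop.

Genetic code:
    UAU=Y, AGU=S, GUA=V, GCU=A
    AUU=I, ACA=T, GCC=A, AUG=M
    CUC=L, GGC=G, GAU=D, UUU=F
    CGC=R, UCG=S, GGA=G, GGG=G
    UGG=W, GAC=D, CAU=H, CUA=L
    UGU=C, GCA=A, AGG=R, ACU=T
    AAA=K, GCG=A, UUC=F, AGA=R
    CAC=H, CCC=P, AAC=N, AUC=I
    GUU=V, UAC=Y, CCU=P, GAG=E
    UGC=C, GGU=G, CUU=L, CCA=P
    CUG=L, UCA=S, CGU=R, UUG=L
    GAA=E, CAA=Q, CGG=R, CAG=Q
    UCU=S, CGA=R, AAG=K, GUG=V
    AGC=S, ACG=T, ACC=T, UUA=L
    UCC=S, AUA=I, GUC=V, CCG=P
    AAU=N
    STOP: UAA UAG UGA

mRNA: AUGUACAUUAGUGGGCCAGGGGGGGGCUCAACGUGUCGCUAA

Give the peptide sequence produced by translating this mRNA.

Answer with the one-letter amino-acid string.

Answer: MYISGPGGGSTCR

Derivation:
start AUG at pos 0
pos 0: AUG -> M; peptide=M
pos 3: UAC -> Y; peptide=MY
pos 6: AUU -> I; peptide=MYI
pos 9: AGU -> S; peptide=MYIS
pos 12: GGG -> G; peptide=MYISG
pos 15: CCA -> P; peptide=MYISGP
pos 18: GGG -> G; peptide=MYISGPG
pos 21: GGG -> G; peptide=MYISGPGG
pos 24: GGC -> G; peptide=MYISGPGGG
pos 27: UCA -> S; peptide=MYISGPGGGS
pos 30: ACG -> T; peptide=MYISGPGGGST
pos 33: UGU -> C; peptide=MYISGPGGGSTC
pos 36: CGC -> R; peptide=MYISGPGGGSTCR
pos 39: UAA -> STOP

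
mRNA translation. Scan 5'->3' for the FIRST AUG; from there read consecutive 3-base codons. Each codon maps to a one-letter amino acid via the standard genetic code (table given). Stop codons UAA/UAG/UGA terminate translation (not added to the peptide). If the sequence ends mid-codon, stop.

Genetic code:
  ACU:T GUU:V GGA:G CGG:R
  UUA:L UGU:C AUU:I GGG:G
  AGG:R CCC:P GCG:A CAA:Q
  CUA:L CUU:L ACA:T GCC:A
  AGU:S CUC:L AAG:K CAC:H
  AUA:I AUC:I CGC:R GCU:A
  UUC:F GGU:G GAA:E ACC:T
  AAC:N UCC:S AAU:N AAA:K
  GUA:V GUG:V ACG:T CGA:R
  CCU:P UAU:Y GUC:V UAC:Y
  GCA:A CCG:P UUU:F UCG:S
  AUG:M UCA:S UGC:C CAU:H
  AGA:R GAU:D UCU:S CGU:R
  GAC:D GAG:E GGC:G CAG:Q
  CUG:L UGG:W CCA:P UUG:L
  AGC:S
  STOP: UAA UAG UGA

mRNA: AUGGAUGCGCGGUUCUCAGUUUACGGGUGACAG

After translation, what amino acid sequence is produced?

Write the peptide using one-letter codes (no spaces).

start AUG at pos 0
pos 0: AUG -> M; peptide=M
pos 3: GAU -> D; peptide=MD
pos 6: GCG -> A; peptide=MDA
pos 9: CGG -> R; peptide=MDAR
pos 12: UUC -> F; peptide=MDARF
pos 15: UCA -> S; peptide=MDARFS
pos 18: GUU -> V; peptide=MDARFSV
pos 21: UAC -> Y; peptide=MDARFSVY
pos 24: GGG -> G; peptide=MDARFSVYG
pos 27: UGA -> STOP

Answer: MDARFSVYG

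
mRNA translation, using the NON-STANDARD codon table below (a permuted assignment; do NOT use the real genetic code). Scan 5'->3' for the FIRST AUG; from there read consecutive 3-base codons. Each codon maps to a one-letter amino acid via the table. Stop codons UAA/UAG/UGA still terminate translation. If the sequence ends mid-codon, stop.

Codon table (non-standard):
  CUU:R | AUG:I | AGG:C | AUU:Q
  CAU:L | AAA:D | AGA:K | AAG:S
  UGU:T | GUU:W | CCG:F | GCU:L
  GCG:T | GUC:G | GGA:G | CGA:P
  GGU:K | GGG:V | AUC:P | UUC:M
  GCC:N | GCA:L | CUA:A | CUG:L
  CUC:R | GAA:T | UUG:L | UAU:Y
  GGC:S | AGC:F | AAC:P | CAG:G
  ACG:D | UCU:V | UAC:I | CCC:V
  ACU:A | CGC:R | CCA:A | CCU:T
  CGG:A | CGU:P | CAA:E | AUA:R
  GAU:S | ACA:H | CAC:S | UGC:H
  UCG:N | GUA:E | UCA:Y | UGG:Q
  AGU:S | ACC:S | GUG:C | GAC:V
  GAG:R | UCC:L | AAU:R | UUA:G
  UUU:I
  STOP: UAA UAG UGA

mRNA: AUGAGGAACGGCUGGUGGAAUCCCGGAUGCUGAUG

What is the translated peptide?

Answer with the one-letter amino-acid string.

Answer: ICPSQQRVGH

Derivation:
start AUG at pos 0
pos 0: AUG -> I; peptide=I
pos 3: AGG -> C; peptide=IC
pos 6: AAC -> P; peptide=ICP
pos 9: GGC -> S; peptide=ICPS
pos 12: UGG -> Q; peptide=ICPSQ
pos 15: UGG -> Q; peptide=ICPSQQ
pos 18: AAU -> R; peptide=ICPSQQR
pos 21: CCC -> V; peptide=ICPSQQRV
pos 24: GGA -> G; peptide=ICPSQQRVG
pos 27: UGC -> H; peptide=ICPSQQRVGH
pos 30: UGA -> STOP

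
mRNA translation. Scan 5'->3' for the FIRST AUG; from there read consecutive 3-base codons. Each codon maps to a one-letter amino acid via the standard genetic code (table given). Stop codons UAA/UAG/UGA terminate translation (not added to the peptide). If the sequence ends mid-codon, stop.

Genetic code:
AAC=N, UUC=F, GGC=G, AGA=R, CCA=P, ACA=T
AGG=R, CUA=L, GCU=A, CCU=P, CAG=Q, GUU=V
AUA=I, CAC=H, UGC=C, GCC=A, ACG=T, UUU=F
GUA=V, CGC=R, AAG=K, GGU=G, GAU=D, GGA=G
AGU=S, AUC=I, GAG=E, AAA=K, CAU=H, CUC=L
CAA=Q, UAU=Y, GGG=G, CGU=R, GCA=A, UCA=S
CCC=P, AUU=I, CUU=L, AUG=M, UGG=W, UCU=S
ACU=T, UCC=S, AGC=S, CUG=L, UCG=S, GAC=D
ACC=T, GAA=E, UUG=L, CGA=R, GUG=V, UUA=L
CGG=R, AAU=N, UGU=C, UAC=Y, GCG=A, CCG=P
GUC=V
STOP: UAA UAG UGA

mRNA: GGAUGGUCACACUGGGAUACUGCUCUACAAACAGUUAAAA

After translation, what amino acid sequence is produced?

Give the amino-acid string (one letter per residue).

Answer: MVTLGYCSTNS

Derivation:
start AUG at pos 2
pos 2: AUG -> M; peptide=M
pos 5: GUC -> V; peptide=MV
pos 8: ACA -> T; peptide=MVT
pos 11: CUG -> L; peptide=MVTL
pos 14: GGA -> G; peptide=MVTLG
pos 17: UAC -> Y; peptide=MVTLGY
pos 20: UGC -> C; peptide=MVTLGYC
pos 23: UCU -> S; peptide=MVTLGYCS
pos 26: ACA -> T; peptide=MVTLGYCST
pos 29: AAC -> N; peptide=MVTLGYCSTN
pos 32: AGU -> S; peptide=MVTLGYCSTNS
pos 35: UAA -> STOP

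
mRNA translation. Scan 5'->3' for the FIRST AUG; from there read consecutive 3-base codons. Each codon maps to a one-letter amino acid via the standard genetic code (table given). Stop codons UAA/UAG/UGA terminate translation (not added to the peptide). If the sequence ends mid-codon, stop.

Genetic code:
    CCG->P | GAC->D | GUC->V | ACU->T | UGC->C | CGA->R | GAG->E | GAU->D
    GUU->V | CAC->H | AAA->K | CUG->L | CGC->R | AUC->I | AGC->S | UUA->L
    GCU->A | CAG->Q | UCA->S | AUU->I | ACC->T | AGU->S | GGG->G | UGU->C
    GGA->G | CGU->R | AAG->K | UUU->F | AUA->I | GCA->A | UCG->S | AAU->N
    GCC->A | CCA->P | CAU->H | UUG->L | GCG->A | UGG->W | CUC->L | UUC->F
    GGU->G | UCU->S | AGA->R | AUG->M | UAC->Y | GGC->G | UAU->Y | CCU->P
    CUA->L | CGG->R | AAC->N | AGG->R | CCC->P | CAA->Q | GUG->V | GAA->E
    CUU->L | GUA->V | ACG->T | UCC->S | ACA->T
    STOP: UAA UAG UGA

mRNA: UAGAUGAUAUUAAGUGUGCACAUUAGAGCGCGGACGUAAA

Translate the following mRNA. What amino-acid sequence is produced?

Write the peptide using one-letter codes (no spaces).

Answer: MILSVHIRART

Derivation:
start AUG at pos 3
pos 3: AUG -> M; peptide=M
pos 6: AUA -> I; peptide=MI
pos 9: UUA -> L; peptide=MIL
pos 12: AGU -> S; peptide=MILS
pos 15: GUG -> V; peptide=MILSV
pos 18: CAC -> H; peptide=MILSVH
pos 21: AUU -> I; peptide=MILSVHI
pos 24: AGA -> R; peptide=MILSVHIR
pos 27: GCG -> A; peptide=MILSVHIRA
pos 30: CGG -> R; peptide=MILSVHIRAR
pos 33: ACG -> T; peptide=MILSVHIRART
pos 36: UAA -> STOP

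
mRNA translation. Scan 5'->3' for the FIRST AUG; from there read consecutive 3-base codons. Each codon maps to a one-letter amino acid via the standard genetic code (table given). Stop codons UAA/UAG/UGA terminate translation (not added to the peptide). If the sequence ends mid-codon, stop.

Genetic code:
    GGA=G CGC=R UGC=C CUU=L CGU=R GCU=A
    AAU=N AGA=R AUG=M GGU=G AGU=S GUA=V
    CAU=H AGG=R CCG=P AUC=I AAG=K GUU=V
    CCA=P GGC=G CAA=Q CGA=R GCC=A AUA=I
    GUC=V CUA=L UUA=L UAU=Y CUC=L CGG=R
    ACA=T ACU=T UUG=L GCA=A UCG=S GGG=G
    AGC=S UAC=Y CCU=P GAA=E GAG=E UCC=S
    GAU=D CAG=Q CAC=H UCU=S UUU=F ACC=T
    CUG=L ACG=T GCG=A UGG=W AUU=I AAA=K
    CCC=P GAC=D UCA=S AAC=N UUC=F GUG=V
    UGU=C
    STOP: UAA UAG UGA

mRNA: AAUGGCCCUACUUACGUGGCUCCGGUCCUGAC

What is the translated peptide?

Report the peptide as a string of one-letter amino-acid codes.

start AUG at pos 1
pos 1: AUG -> M; peptide=M
pos 4: GCC -> A; peptide=MA
pos 7: CUA -> L; peptide=MAL
pos 10: CUU -> L; peptide=MALL
pos 13: ACG -> T; peptide=MALLT
pos 16: UGG -> W; peptide=MALLTW
pos 19: CUC -> L; peptide=MALLTWL
pos 22: CGG -> R; peptide=MALLTWLR
pos 25: UCC -> S; peptide=MALLTWLRS
pos 28: UGA -> STOP

Answer: MALLTWLRS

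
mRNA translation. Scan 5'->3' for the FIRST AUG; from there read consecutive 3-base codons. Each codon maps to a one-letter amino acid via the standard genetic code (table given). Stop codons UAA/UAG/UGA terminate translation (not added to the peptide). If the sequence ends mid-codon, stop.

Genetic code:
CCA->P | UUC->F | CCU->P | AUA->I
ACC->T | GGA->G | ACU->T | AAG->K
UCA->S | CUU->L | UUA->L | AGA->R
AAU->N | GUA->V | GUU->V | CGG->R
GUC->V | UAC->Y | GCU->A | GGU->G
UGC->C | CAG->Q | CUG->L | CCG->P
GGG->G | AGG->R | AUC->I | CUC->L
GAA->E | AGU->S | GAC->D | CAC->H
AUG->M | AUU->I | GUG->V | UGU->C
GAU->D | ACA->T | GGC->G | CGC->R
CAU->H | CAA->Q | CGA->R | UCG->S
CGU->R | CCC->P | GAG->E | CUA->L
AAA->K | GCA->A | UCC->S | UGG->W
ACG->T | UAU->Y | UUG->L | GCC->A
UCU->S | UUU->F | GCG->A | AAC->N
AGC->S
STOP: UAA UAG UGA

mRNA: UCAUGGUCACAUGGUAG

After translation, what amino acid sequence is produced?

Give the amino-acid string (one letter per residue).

Answer: MVTW

Derivation:
start AUG at pos 2
pos 2: AUG -> M; peptide=M
pos 5: GUC -> V; peptide=MV
pos 8: ACA -> T; peptide=MVT
pos 11: UGG -> W; peptide=MVTW
pos 14: UAG -> STOP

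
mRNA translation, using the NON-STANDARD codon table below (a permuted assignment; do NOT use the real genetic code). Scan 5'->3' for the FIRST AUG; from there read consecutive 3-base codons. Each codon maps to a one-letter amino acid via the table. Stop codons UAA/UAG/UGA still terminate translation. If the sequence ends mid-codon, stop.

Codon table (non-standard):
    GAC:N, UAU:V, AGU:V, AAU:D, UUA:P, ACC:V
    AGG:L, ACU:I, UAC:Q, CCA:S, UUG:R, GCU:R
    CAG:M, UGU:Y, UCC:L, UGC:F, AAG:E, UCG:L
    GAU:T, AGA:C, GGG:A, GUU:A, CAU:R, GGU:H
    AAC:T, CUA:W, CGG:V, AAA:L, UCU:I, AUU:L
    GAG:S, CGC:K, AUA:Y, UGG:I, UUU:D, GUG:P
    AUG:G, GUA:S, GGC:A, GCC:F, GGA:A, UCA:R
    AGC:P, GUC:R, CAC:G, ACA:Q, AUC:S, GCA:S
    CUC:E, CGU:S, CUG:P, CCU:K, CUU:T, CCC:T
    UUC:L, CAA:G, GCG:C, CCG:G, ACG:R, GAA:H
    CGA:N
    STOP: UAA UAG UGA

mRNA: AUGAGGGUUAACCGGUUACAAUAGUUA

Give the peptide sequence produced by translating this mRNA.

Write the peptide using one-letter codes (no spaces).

start AUG at pos 0
pos 0: AUG -> G; peptide=G
pos 3: AGG -> L; peptide=GL
pos 6: GUU -> A; peptide=GLA
pos 9: AAC -> T; peptide=GLAT
pos 12: CGG -> V; peptide=GLATV
pos 15: UUA -> P; peptide=GLATVP
pos 18: CAA -> G; peptide=GLATVPG
pos 21: UAG -> STOP

Answer: GLATVPG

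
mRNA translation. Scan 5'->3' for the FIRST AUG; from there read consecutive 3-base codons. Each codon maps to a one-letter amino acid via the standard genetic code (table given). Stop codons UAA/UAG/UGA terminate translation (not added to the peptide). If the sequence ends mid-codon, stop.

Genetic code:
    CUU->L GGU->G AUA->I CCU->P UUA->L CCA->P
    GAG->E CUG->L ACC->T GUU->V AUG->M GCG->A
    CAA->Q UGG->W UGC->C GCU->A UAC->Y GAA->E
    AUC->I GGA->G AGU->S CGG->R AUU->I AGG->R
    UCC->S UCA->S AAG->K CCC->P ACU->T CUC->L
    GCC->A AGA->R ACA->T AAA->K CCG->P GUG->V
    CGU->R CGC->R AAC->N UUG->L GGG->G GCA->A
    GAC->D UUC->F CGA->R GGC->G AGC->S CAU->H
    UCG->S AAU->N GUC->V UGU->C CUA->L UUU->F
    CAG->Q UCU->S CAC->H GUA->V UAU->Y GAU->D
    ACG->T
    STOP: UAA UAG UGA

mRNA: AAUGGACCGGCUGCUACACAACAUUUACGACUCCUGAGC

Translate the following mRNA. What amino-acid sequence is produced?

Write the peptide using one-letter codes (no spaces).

Answer: MDRLLHNIYDS

Derivation:
start AUG at pos 1
pos 1: AUG -> M; peptide=M
pos 4: GAC -> D; peptide=MD
pos 7: CGG -> R; peptide=MDR
pos 10: CUG -> L; peptide=MDRL
pos 13: CUA -> L; peptide=MDRLL
pos 16: CAC -> H; peptide=MDRLLH
pos 19: AAC -> N; peptide=MDRLLHN
pos 22: AUU -> I; peptide=MDRLLHNI
pos 25: UAC -> Y; peptide=MDRLLHNIY
pos 28: GAC -> D; peptide=MDRLLHNIYD
pos 31: UCC -> S; peptide=MDRLLHNIYDS
pos 34: UGA -> STOP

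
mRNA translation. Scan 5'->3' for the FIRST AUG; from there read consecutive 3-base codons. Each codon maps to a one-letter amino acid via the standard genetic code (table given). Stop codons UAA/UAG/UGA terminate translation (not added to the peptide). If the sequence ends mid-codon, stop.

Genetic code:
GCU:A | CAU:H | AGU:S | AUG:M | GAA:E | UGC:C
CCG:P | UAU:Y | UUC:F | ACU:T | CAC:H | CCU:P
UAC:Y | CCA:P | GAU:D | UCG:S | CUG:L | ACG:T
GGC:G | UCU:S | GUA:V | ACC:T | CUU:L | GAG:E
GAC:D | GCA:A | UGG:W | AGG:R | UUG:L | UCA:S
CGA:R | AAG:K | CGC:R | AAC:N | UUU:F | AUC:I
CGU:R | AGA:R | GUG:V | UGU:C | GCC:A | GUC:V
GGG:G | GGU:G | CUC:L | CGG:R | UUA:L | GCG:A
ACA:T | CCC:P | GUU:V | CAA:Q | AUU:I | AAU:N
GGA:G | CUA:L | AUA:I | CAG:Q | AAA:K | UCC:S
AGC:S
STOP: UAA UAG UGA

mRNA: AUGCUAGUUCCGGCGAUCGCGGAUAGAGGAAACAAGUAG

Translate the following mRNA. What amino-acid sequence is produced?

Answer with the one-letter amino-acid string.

Answer: MLVPAIADRGNK

Derivation:
start AUG at pos 0
pos 0: AUG -> M; peptide=M
pos 3: CUA -> L; peptide=ML
pos 6: GUU -> V; peptide=MLV
pos 9: CCG -> P; peptide=MLVP
pos 12: GCG -> A; peptide=MLVPA
pos 15: AUC -> I; peptide=MLVPAI
pos 18: GCG -> A; peptide=MLVPAIA
pos 21: GAU -> D; peptide=MLVPAIAD
pos 24: AGA -> R; peptide=MLVPAIADR
pos 27: GGA -> G; peptide=MLVPAIADRG
pos 30: AAC -> N; peptide=MLVPAIADRGN
pos 33: AAG -> K; peptide=MLVPAIADRGNK
pos 36: UAG -> STOP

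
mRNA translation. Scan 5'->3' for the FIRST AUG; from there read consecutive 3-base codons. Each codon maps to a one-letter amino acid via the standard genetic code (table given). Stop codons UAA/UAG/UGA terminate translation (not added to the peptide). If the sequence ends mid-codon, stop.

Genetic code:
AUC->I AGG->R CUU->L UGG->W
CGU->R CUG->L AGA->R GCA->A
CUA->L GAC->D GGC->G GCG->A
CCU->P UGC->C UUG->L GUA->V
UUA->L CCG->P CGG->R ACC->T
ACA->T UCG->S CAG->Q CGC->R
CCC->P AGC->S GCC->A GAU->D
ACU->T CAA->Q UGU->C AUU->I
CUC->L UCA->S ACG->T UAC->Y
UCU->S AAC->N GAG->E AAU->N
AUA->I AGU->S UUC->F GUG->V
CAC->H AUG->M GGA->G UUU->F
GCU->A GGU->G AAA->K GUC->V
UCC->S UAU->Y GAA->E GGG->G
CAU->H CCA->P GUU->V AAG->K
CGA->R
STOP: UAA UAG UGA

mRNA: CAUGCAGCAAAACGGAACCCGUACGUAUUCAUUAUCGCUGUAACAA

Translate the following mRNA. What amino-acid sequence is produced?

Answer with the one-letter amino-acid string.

start AUG at pos 1
pos 1: AUG -> M; peptide=M
pos 4: CAG -> Q; peptide=MQ
pos 7: CAA -> Q; peptide=MQQ
pos 10: AAC -> N; peptide=MQQN
pos 13: GGA -> G; peptide=MQQNG
pos 16: ACC -> T; peptide=MQQNGT
pos 19: CGU -> R; peptide=MQQNGTR
pos 22: ACG -> T; peptide=MQQNGTRT
pos 25: UAU -> Y; peptide=MQQNGTRTY
pos 28: UCA -> S; peptide=MQQNGTRTYS
pos 31: UUA -> L; peptide=MQQNGTRTYSL
pos 34: UCG -> S; peptide=MQQNGTRTYSLS
pos 37: CUG -> L; peptide=MQQNGTRTYSLSL
pos 40: UAA -> STOP

Answer: MQQNGTRTYSLSL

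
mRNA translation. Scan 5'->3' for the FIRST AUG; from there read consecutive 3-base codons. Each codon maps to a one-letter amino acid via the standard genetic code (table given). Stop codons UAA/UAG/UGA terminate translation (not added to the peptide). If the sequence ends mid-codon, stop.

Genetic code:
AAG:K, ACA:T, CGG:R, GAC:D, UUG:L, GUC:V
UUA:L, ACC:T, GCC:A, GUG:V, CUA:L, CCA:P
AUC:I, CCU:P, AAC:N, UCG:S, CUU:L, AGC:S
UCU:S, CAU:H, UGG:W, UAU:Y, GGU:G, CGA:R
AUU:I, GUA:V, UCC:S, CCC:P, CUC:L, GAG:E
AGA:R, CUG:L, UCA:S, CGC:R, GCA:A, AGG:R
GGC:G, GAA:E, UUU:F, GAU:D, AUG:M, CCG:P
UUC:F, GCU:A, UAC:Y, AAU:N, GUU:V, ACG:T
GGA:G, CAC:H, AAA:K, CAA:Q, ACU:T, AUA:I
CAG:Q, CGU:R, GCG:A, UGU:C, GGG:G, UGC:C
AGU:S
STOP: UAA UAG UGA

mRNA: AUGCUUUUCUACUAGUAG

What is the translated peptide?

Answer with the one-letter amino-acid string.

start AUG at pos 0
pos 0: AUG -> M; peptide=M
pos 3: CUU -> L; peptide=ML
pos 6: UUC -> F; peptide=MLF
pos 9: UAC -> Y; peptide=MLFY
pos 12: UAG -> STOP

Answer: MLFY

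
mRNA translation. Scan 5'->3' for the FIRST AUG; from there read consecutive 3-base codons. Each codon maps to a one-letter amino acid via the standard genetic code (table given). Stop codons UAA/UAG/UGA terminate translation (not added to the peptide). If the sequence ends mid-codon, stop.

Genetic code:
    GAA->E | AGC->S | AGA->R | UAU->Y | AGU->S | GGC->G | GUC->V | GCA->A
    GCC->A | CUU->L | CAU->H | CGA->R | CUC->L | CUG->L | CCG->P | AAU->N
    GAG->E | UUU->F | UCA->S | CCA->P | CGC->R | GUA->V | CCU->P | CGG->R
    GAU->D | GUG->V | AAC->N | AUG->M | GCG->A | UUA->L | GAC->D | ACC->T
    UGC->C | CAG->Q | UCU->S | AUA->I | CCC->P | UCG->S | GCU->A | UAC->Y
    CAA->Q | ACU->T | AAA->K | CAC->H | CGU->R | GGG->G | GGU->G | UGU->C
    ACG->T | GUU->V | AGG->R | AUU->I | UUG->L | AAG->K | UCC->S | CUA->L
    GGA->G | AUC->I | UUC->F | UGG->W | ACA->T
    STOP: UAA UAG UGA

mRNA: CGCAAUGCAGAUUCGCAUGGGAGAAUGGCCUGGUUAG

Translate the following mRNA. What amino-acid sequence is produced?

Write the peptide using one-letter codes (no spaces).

Answer: MQIRMGEWPG

Derivation:
start AUG at pos 4
pos 4: AUG -> M; peptide=M
pos 7: CAG -> Q; peptide=MQ
pos 10: AUU -> I; peptide=MQI
pos 13: CGC -> R; peptide=MQIR
pos 16: AUG -> M; peptide=MQIRM
pos 19: GGA -> G; peptide=MQIRMG
pos 22: GAA -> E; peptide=MQIRMGE
pos 25: UGG -> W; peptide=MQIRMGEW
pos 28: CCU -> P; peptide=MQIRMGEWP
pos 31: GGU -> G; peptide=MQIRMGEWPG
pos 34: UAG -> STOP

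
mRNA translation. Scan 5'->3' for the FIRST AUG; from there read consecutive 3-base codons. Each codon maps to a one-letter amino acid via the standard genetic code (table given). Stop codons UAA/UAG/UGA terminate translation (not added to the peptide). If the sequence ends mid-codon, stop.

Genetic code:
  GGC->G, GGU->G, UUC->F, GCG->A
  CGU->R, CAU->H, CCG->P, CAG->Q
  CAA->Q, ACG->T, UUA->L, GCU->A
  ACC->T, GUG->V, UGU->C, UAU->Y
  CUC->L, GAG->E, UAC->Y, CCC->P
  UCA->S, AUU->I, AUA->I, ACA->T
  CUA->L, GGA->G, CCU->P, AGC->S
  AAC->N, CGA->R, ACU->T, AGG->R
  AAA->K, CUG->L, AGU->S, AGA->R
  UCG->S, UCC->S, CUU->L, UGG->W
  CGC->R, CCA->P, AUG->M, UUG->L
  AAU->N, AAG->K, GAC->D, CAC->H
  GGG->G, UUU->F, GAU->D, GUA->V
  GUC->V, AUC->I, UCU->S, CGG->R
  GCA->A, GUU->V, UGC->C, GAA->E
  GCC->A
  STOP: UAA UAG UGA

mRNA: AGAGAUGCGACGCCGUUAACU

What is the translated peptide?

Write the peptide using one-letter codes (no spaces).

start AUG at pos 4
pos 4: AUG -> M; peptide=M
pos 7: CGA -> R; peptide=MR
pos 10: CGC -> R; peptide=MRR
pos 13: CGU -> R; peptide=MRRR
pos 16: UAA -> STOP

Answer: MRRR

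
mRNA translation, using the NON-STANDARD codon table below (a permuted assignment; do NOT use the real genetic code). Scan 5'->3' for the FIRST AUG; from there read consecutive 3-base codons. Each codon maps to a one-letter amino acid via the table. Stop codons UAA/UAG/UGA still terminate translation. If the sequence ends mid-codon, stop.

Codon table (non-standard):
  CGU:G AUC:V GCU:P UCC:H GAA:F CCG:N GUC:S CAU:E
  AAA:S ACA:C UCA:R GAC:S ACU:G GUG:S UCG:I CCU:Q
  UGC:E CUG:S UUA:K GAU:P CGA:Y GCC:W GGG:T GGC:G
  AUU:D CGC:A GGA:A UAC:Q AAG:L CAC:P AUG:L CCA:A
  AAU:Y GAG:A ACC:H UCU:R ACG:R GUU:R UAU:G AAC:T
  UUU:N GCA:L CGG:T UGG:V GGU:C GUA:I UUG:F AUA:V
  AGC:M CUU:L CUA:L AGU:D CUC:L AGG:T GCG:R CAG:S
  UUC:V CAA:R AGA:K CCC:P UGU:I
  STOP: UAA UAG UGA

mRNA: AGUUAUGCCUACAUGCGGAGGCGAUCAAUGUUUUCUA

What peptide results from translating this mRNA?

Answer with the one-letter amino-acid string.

Answer: LQCEAGPRINL

Derivation:
start AUG at pos 4
pos 4: AUG -> L; peptide=L
pos 7: CCU -> Q; peptide=LQ
pos 10: ACA -> C; peptide=LQC
pos 13: UGC -> E; peptide=LQCE
pos 16: GGA -> A; peptide=LQCEA
pos 19: GGC -> G; peptide=LQCEAG
pos 22: GAU -> P; peptide=LQCEAGP
pos 25: CAA -> R; peptide=LQCEAGPR
pos 28: UGU -> I; peptide=LQCEAGPRI
pos 31: UUU -> N; peptide=LQCEAGPRIN
pos 34: CUA -> L; peptide=LQCEAGPRINL
pos 37: only 0 nt remain (<3), stop (end of mRNA)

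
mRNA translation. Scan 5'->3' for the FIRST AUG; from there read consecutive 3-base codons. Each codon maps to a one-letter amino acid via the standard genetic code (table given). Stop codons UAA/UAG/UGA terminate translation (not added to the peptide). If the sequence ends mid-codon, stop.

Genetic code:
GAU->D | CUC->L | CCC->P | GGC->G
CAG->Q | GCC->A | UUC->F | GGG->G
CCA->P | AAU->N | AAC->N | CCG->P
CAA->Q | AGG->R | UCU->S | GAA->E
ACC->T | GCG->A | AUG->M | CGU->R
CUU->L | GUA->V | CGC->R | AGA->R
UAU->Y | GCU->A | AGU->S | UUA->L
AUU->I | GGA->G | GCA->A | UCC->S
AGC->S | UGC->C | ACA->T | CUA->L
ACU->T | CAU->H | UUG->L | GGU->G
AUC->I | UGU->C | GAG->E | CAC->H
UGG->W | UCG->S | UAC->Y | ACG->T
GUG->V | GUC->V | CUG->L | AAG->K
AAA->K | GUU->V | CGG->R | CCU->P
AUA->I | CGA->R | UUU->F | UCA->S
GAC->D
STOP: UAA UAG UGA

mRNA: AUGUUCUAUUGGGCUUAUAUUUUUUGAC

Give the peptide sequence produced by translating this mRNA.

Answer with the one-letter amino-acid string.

start AUG at pos 0
pos 0: AUG -> M; peptide=M
pos 3: UUC -> F; peptide=MF
pos 6: UAU -> Y; peptide=MFY
pos 9: UGG -> W; peptide=MFYW
pos 12: GCU -> A; peptide=MFYWA
pos 15: UAU -> Y; peptide=MFYWAY
pos 18: AUU -> I; peptide=MFYWAYI
pos 21: UUU -> F; peptide=MFYWAYIF
pos 24: UGA -> STOP

Answer: MFYWAYIF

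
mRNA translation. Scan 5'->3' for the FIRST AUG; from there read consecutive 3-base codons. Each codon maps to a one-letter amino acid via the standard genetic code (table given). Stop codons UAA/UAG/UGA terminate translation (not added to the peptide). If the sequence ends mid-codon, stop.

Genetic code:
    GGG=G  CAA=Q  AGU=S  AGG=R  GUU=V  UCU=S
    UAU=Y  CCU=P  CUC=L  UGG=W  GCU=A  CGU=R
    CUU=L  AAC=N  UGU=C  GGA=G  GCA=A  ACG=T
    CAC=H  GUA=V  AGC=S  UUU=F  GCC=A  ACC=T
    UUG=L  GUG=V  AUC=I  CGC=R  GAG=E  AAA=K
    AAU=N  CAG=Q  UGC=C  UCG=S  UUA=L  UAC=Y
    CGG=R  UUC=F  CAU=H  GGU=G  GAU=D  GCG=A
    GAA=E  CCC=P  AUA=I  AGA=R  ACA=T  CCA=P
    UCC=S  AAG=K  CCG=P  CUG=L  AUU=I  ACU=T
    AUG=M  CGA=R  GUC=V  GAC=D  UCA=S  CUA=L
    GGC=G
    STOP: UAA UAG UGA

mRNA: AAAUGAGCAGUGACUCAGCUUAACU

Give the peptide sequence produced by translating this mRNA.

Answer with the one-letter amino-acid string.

Answer: MSSDSA

Derivation:
start AUG at pos 2
pos 2: AUG -> M; peptide=M
pos 5: AGC -> S; peptide=MS
pos 8: AGU -> S; peptide=MSS
pos 11: GAC -> D; peptide=MSSD
pos 14: UCA -> S; peptide=MSSDS
pos 17: GCU -> A; peptide=MSSDSA
pos 20: UAA -> STOP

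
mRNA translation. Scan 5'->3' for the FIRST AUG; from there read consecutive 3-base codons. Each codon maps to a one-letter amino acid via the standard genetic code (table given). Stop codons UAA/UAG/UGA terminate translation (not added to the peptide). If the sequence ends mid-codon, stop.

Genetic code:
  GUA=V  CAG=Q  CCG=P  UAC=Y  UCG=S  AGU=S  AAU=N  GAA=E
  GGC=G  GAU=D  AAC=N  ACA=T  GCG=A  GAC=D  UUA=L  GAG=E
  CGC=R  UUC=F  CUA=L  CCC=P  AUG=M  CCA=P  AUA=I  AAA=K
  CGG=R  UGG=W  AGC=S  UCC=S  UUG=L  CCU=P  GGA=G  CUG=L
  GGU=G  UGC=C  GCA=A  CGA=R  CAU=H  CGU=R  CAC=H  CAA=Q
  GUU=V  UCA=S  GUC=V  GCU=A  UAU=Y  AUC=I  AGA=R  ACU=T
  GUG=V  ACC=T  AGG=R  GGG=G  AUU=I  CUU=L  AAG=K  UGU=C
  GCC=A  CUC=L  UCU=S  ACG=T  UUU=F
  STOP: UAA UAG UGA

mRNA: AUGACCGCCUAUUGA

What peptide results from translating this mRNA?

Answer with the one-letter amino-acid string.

Answer: MTAY

Derivation:
start AUG at pos 0
pos 0: AUG -> M; peptide=M
pos 3: ACC -> T; peptide=MT
pos 6: GCC -> A; peptide=MTA
pos 9: UAU -> Y; peptide=MTAY
pos 12: UGA -> STOP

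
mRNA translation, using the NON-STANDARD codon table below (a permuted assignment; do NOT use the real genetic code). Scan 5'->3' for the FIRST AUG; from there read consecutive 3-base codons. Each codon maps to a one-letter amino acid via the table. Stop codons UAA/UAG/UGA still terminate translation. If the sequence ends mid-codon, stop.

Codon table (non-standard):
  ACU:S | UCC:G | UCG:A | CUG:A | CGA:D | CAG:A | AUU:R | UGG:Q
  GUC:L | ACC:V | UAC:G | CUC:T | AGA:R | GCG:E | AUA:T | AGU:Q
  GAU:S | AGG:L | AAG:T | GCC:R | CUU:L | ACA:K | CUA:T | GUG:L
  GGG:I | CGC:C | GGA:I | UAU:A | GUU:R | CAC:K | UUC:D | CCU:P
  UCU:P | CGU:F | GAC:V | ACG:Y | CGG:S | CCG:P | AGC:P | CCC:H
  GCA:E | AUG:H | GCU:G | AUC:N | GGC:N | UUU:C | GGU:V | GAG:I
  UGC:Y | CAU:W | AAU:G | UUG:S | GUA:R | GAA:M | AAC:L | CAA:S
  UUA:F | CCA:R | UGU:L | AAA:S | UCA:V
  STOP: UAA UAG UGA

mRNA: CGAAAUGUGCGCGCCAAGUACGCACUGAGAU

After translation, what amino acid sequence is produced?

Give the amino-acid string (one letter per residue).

start AUG at pos 4
pos 4: AUG -> H; peptide=H
pos 7: UGC -> Y; peptide=HY
pos 10: GCG -> E; peptide=HYE
pos 13: CCA -> R; peptide=HYER
pos 16: AGU -> Q; peptide=HYERQ
pos 19: ACG -> Y; peptide=HYERQY
pos 22: CAC -> K; peptide=HYERQYK
pos 25: UGA -> STOP

Answer: HYERQYK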